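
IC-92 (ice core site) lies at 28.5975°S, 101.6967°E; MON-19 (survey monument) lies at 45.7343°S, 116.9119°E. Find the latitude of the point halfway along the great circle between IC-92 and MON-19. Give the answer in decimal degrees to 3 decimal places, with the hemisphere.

37.407°S

Bx = cos φ₂ cos Δλ = 0.673520,  By = cos φ₂ sin Δλ = 0.183183
φₘ = atan2(sin φ₁ + sin φ₂, √((cos φ₁ + Bx)² + By²)) = -37.40684°
λₘ = λ₁ + atan2(By, cos φ₁ + Bx) = 108.43025°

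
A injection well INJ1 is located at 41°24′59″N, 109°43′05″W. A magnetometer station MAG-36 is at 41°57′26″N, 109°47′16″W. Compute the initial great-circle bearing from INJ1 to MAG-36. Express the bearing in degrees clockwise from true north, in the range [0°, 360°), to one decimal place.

354.5°

INJ1: φ = +41.41639°, λ = -109.71806°
MAG-36: φ = +41.95722°, λ = -109.78778°
Δλ = -0.0697°
y = sin Δλ · cos φ₂ = -0.000905
x = cos φ₁ sin φ₂ − sin φ₁ cos φ₂ cos Δλ = 0.009440
θ = atan2(y, x) = -5.4760° → 354.5240° (mod 360°)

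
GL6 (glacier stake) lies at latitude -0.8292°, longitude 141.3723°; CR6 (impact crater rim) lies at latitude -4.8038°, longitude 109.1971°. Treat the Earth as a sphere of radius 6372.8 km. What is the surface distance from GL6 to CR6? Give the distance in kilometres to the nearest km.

Δφ = -3.9746°,  Δλ = -32.1752°
a = sin²(Δφ/2) + cos φ₁ cos φ₂ sin²(Δλ/2) = 0.077713
c = 2·arcsin(√a) = 0.565027 rad = 32.3737°
d = R·c = 6372.8 × 0.565027 = 3600.8 km

3601 km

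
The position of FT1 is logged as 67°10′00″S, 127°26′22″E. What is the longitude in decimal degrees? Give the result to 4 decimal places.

127.4394°E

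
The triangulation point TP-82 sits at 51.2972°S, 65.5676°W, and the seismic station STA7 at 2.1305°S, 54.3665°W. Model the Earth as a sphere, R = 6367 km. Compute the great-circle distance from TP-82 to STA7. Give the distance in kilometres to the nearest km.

5563 km

Δφ = 49.1667°,  Δλ = 11.2011°
a = sin²(Δφ/2) + cos φ₁ cos φ₂ sin²(Δλ/2) = 0.179021
c = 2·arcsin(√a) = 0.873747 rad = 50.0620°
d = R·c = 6367 × 0.873747 = 5563.1 km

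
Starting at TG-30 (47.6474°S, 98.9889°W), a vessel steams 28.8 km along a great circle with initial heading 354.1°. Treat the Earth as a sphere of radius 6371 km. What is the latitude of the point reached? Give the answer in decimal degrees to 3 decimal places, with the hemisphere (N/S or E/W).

δ = d/R = 28.8/6371 = 0.004520 rad
φ₂ = arcsin(sin φ₁ cos δ + cos φ₁ sin δ cos θ)
   = arcsin(-0.73901·0.99999 + 0.67369·0.00452·0.99470) = -47.38976°
λ₂ = λ₁ + atan2(sin θ sin δ cos φ₁, cos δ − sin φ₁ sin φ₂) = -99.02823°

47.390°S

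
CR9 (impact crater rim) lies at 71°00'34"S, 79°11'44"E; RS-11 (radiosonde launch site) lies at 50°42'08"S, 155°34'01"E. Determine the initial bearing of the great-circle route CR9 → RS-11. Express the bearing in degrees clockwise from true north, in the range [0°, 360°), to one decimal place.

100.2°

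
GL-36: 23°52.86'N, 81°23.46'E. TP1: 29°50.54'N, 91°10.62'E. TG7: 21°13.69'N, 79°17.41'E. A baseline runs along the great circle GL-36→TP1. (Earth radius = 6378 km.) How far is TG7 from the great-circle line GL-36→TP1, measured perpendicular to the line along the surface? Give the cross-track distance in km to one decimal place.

106.6 km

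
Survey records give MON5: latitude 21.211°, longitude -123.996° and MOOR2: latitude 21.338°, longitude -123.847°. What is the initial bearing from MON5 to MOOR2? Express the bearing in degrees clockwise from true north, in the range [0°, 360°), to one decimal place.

47.5°

Δλ = 0.1490°
y = sin Δλ · cos φ₂ = 0.002422
x = cos φ₁ sin φ₂ − sin φ₁ cos φ₂ cos Δλ = 0.002218
θ = atan2(y, x) = 47.5244° → 47.5244° (mod 360°)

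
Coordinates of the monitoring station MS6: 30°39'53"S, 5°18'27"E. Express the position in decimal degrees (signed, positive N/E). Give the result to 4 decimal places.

-30.6647°, +5.3075°

lat: 30.6647° S → -30.6647°
lon: 5.3075° E → +5.3075°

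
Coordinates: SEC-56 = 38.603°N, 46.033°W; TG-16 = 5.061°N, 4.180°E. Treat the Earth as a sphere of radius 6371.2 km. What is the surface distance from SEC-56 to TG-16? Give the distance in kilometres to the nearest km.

Δφ = -33.5420°,  Δλ = 50.2130°
a = sin²(Δφ/2) + cos φ₁ cos φ₂ sin²(Δλ/2) = 0.223404
c = 2·arcsin(√a) = 0.984605 rad = 56.4137°
d = R·c = 6371.2 × 0.984605 = 6273.1 km

6273 km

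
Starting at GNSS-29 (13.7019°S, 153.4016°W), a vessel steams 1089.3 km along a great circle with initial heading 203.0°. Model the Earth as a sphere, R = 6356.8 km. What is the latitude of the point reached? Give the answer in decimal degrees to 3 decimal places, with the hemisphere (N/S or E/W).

22.700°S

δ = d/R = 1089.3/6356.8 = 0.171360 rad
φ₂ = arcsin(sin φ₁ cos δ + cos φ₁ sin δ cos θ)
   = arcsin(-0.23687·0.98535 + 0.97154·0.17052·-0.92050) = -22.69967°
λ₂ = λ₁ + atan2(sin θ sin δ cos φ₁, cos δ − sin φ₁ sin φ₂) = -157.54327°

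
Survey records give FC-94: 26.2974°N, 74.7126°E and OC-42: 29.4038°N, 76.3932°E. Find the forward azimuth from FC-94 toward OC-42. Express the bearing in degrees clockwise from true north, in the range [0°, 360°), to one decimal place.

Δλ = 1.6806°
y = sin Δλ · cos φ₂ = 0.025550
x = cos φ₁ sin φ₂ − sin φ₁ cos φ₂ cos Δλ = 0.054356
θ = atan2(y, x) = 25.1755° → 25.1755° (mod 360°)

25.2°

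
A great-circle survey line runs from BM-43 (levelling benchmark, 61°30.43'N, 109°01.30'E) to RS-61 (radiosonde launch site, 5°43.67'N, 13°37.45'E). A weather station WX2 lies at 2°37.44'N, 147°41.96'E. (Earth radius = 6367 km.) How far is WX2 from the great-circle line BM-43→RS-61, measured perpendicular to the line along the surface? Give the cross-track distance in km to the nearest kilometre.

BM-43: φ = +61.50717°, λ = +109.02167°
RS-61: φ = +5.72783°, λ = +13.62417°
WX2: φ = +2.62400°, λ = +147.69933°
δ₁₃ = central angle BM-43→WX2 = 1.145857 rad  (haversine)
θ₁₃ = bearing BM-43→WX2 = 136.747°,  θ₁₂ = bearing BM-43→RS-61 = 277.469°
dₓₜ = R·arcsin(sin δ₁₃ · sin(θ₁₃ − θ₁₂)) = 6367·arcsin(0.91106·sin(-140.722°)) = -3914.283 km
|dₓₜ| = 3914.283 km

3914 km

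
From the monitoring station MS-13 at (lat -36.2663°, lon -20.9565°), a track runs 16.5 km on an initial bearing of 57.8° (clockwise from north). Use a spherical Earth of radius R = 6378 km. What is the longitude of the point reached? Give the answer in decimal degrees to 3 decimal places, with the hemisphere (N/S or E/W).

δ = d/R = 16.5/6378 = 0.002587 rad
φ₂ = arcsin(sin φ₁ cos δ + cos φ₁ sin δ cos θ)
   = arcsin(-0.59154·1.00000 + 0.80628·0.00259·0.53288) = -36.18721°
λ₂ = λ₁ + atan2(sin θ sin δ cos φ₁, cos δ − sin φ₁ sin φ₂) = -20.80109°

20.801°W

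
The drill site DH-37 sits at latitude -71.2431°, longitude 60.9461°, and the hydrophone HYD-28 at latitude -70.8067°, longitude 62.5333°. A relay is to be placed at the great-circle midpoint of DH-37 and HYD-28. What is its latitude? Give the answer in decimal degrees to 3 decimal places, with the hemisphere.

71.027°S

Bx = cos φ₂ cos Δλ = 0.328630,  By = cos φ₂ sin Δλ = 0.009106
φₘ = atan2(sin φ₁ + sin φ₂, √((cos φ₁ + Bx)² + By²)) = -71.02659°
λₘ = λ₁ + atan2(By, cos φ₁ + Bx) = 61.74849°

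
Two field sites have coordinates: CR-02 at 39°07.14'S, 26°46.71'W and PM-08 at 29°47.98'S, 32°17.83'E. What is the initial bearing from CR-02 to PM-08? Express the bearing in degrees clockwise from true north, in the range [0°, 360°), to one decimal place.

CR-02: φ = -39.11900°, λ = -26.77850°
PM-08: φ = -29.79967°, λ = +32.29717°
Δλ = 59.0757°
y = sin Δλ · cos φ₂ = 0.744412
x = cos φ₁ sin φ₂ − sin φ₁ cos φ₂ cos Δλ = -0.104202
θ = atan2(y, x) = 97.9684° → 97.9684° (mod 360°)

98.0°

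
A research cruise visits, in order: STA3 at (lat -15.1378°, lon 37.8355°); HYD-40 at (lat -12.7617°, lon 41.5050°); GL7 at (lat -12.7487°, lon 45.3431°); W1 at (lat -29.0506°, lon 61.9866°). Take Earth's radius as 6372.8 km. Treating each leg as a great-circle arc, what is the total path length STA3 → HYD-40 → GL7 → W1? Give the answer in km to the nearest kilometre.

3392 km

STA3→HYD-40: c = 0.074716 rad, d = 476.15 km
HYD-40→GL7: c = 0.065334 rad, d = 416.36 km
GL7→W1: c = 0.392188 rad, d = 2499.34 km
Total = 476.15 + 416.36 + 2499.34 = 3391.85 km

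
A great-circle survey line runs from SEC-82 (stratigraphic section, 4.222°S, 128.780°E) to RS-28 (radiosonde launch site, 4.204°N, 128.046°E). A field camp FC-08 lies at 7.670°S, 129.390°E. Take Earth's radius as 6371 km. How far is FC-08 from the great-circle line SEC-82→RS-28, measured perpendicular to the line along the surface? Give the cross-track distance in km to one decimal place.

δ₁₃ = central angle SEC-82→FC-08 = 0.061103 rad  (haversine)
θ₁₃ = bearing SEC-82→FC-08 = 170.050°,  θ₁₂ = bearing SEC-82→RS-28 = 355.017°
dₓₜ = R·arcsin(sin δ₁₃ · sin(θ₁₃ − θ₁₂)) = 6371·arcsin(0.06107·sin(-184.967°)) = 33.682 km
|dₓₜ| = 33.682 km

33.7 km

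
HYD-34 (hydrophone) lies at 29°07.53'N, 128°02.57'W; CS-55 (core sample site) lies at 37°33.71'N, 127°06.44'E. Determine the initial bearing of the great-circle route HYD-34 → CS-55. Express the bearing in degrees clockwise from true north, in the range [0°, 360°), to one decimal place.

HYD-34: φ = +29.12550°, λ = -128.04283°
CS-55: φ = +37.56183°, λ = +127.10733°
Δλ = -104.8498°
y = sin Δλ · cos φ₂ = -0.766221
x = cos φ₁ sin φ₂ − sin φ₁ cos φ₂ cos Δλ = 0.631416
θ = atan2(y, x) = -50.5092° → 309.4908° (mod 360°)

309.5°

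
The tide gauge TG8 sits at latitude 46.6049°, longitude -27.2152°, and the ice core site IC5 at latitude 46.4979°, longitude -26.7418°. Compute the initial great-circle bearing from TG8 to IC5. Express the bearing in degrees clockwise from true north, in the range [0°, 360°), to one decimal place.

108.0°

Δλ = 0.4734°
y = sin Δλ · cos φ₂ = 0.005688
x = cos φ₁ sin φ₂ − sin φ₁ cos φ₂ cos Δλ = -0.001850
θ = atan2(y, x) = 108.0220° → 108.0220° (mod 360°)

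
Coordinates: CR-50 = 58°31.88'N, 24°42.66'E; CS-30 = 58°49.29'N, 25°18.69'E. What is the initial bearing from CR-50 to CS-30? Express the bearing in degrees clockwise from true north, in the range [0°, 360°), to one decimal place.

CR-50: φ = +58.53133°, λ = +24.71100°
CS-30: φ = +58.82150°, λ = +25.31150°
Δλ = 0.6005°
y = sin Δλ · cos φ₂ = 0.005426
x = cos φ₁ sin φ₂ − sin φ₁ cos φ₂ cos Δλ = 0.005089
θ = atan2(y, x) = 46.8370° → 46.8370° (mod 360°)

46.8°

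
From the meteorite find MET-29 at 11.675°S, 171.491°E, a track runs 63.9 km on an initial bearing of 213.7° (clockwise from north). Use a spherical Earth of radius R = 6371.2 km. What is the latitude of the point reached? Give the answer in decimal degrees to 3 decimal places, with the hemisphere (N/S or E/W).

δ = d/R = 63.9/6371.2 = 0.010030 rad
φ₂ = arcsin(sin φ₁ cos δ + cos φ₁ sin δ cos θ)
   = arcsin(-0.20236·0.99995 + 0.97931·0.01003·-0.83195) = -12.15290°
λ₂ = λ₁ + atan2(sin θ sin δ cos φ₁, cos δ − sin φ₁ sin φ₂) = 171.16485°

12.153°S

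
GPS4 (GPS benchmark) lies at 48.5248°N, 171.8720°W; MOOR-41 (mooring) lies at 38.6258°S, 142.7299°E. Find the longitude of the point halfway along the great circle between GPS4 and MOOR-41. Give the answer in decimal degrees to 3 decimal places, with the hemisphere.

Bx = cos φ₂ cos Δλ = 0.548568,  By = cos φ₂ sin Δλ = -0.556245
φₘ = atan2(sin φ₁ + sin φ₂, √((cos φ₁ + Bx)² + By²)) = 5.35956°
λₘ = λ₁ + atan2(By, cos φ₁ + Bx) = 163.45497°

163.455°E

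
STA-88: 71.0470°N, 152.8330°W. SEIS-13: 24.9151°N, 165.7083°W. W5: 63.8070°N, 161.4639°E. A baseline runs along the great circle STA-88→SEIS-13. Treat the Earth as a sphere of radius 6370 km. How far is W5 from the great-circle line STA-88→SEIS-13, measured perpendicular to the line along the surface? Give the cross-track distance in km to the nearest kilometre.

δ₁₃ = central angle STA-88→W5 = 0.321427 rad  (haversine)
θ₁₃ = bearing STA-88→W5 = 269.980°,  θ₁₂ = bearing STA-88→SEIS-13 = 196.117°
dₓₜ = R·arcsin(sin δ₁₃ · sin(θ₁₃ − θ₁₂)) = 6370·arcsin(0.31592·sin(73.863°)) = 1964.100 km
|dₓₜ| = 1964.100 km

1964 km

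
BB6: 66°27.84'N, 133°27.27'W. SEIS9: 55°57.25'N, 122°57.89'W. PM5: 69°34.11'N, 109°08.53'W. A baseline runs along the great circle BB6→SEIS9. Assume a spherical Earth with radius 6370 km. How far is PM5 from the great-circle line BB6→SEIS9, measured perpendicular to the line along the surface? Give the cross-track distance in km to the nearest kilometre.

1061 km

BB6: φ = +66.46400°, λ = -133.45450°
SEIS9: φ = +55.95417°, λ = -122.96483°
PM5: φ = +69.56850°, λ = -109.14217°
δ₁₃ = central angle BB6→PM5 = 0.166507 rad  (haversine)
θ₁₃ = bearing BB6→PM5 = 60.131°,  θ₁₂ = bearing BB6→SEIS9 = 149.614°
dₓₜ = R·arcsin(sin δ₁₃ · sin(θ₁₃ − θ₁₂)) = 6370·arcsin(0.16574·sin(-89.483°)) = -1060.605 km
|dₓₜ| = 1060.605 km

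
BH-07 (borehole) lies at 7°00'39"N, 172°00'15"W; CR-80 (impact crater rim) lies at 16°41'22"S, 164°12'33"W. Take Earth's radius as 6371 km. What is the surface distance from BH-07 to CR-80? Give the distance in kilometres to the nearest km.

2771 km

BH-07: φ = +7.01083°, λ = -172.00417°
CR-80: φ = -16.68944°, λ = -164.20917°
Δφ = -23.7003°,  Δλ = 7.7950°
a = sin²(Δφ/2) + cos φ₁ cos φ₂ sin²(Δλ/2) = 0.046562
c = 2·arcsin(√a) = 0.434986 rad = 24.9229°
d = R·c = 6371 × 0.434986 = 2771.3 km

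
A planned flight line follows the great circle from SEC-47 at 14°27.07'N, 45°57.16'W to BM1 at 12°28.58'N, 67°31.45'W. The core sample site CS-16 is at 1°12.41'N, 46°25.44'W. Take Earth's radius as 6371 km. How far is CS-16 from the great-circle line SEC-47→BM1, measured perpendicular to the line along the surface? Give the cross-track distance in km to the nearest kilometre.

SEC-47: φ = +14.45117°, λ = -45.95267°
BM1: φ = +12.47633°, λ = -67.52417°
CS-16: φ = +1.20683°, λ = -46.42400°
δ₁₃ = central angle SEC-47→CS-16 = 0.231300 rad  (haversine)
θ₁₃ = bearing SEC-47→CS-16 = 182.056°,  θ₁₂ = bearing SEC-47→BM1 = 267.226°
dₓₜ = R·arcsin(sin δ₁₃ · sin(θ₁₃ − θ₁₂)) = 6371·arcsin(0.22924·sin(-85.170°)) = -1468.285 km
|dₓₜ| = 1468.285 km

1468 km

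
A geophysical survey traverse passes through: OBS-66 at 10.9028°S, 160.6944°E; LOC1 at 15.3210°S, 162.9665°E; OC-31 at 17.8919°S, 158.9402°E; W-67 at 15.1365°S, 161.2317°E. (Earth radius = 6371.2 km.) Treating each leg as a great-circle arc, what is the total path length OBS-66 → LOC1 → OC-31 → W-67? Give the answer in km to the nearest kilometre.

OBS-66→LOC1: c = 0.086238 rad, d = 549.44 km
LOC1→OC-31: c = 0.080914 rad, d = 515.52 km
OC-31→W-67: c = 0.061503 rad, d = 391.85 km
Total = 549.44 + 515.52 + 391.85 = 1456.81 km

1457 km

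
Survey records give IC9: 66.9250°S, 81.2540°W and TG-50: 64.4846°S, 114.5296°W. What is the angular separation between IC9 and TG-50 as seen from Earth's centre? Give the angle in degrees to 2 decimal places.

Δφ = 2.4404°,  Δλ = -33.2756°
a = sin²(Δφ/2) + cos φ₁ cos φ₂ sin²(Δλ/2) = 0.014294
c = 2·arcsin(√a) = 0.239687 rad = 13.7331°

13.73°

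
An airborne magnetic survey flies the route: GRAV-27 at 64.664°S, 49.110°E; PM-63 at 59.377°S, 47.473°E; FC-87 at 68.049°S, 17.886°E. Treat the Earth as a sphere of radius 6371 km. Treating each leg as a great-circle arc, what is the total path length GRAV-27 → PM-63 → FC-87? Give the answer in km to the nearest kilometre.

GRAV-27→PM-63: c = 0.093236 rad, d = 594.01 km
PM-63→FC-87: c = 0.270120 rad, d = 1720.94 km
Total = 594.01 + 1720.94 = 2314.94 km

2315 km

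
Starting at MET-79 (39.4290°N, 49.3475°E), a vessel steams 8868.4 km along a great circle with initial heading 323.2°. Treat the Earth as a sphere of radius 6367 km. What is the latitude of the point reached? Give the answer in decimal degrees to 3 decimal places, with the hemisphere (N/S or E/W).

46.149°N

δ = d/R = 8868.4/6367 = 1.392869 rad
φ₂ = arcsin(sin φ₁ cos δ + cos φ₁ sin δ cos θ)
   = arcsin(0.63512·0.17699 + 0.77241·0.98421·0.80073) = 46.14870°
λ₂ = λ₁ + atan2(sin θ sin δ cos φ₁, cos δ − sin φ₁ sin φ₂) = -72.33141°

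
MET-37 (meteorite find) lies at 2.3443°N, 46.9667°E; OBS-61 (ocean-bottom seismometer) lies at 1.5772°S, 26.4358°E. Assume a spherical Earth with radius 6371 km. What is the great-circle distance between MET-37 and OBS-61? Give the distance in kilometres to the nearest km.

Δφ = -3.9215°,  Δλ = -20.5309°
a = sin²(Δφ/2) + cos φ₁ cos φ₂ sin²(Δλ/2) = 0.032890
c = 2·arcsin(√a) = 0.364733 rad = 20.8977°
d = R·c = 6371 × 0.364733 = 2323.7 km

2324 km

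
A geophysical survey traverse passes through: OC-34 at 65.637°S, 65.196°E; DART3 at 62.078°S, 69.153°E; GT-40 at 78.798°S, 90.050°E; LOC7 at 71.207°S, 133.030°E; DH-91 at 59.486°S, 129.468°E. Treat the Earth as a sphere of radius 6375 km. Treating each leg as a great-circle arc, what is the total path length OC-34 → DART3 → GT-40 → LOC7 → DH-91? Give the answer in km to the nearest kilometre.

5188 km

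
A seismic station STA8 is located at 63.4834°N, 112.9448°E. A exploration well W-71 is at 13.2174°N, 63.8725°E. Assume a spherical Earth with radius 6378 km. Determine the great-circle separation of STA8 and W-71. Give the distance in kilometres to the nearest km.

6757 km

Δφ = -50.2660°,  Δλ = -49.0723°
a = sin²(Δφ/2) + cos φ₁ cos φ₂ sin²(Δλ/2) = 0.255339
c = 2·arcsin(√a) = 1.059483 rad = 60.7039°
d = R·c = 6378 × 1.059483 = 6757.4 km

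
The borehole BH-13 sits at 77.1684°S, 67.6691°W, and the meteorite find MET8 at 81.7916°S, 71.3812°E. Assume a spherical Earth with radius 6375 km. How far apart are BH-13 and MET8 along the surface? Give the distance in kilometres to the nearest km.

2199 km

Δφ = -4.6232°,  Δλ = 139.0503°
a = sin²(Δφ/2) + cos φ₁ cos φ₂ sin²(Δλ/2) = 0.029455
c = 2·arcsin(√a) = 0.344959 rad = 19.7647°
d = R·c = 6375 × 0.344959 = 2199.1 km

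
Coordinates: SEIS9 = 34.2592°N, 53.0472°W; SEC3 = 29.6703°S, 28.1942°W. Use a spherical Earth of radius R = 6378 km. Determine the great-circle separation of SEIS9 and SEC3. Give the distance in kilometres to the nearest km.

7581 km

Δφ = -63.9295°,  Δλ = 24.8530°
a = sin²(Δφ/2) + cos φ₁ cos φ₂ sin²(Δλ/2) = 0.313515
c = 2·arcsin(√a) = 1.188589 rad = 68.1011°
d = R·c = 6378 × 1.188589 = 7580.8 km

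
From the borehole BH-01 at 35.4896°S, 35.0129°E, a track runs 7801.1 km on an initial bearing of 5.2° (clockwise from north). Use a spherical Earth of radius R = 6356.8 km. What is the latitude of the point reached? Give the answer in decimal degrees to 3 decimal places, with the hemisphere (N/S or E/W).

34.604°N

δ = d/R = 7801.1/6356.8 = 1.227206 rad
φ₂ = arcsin(sin φ₁ cos δ + cos φ₁ sin δ cos θ)
   = arcsin(-0.58056·0.33687 + 0.81422·0.94155·0.99588) = 34.60417°
λ₂ = λ₁ + atan2(sin θ sin δ cos φ₁, cos δ − sin φ₁ sin φ₂) = 40.96379°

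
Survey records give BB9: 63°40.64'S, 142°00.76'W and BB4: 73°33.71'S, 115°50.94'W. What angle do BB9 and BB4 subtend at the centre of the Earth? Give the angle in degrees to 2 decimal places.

13.52°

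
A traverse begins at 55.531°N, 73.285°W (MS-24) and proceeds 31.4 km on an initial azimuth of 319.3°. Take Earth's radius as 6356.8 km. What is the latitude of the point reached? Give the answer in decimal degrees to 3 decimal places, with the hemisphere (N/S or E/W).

55.745°N

δ = d/R = 31.4/6356.8 = 0.004940 rad
φ₂ = arcsin(sin φ₁ cos δ + cos φ₁ sin δ cos θ)
   = arcsin(0.82443·0.99999 + 0.56596·0.00494·0.75813) = 55.74513°
λ₂ = λ₁ + atan2(sin θ sin δ cos φ₁, cos δ − sin φ₁ sin φ₂) = -73.61288°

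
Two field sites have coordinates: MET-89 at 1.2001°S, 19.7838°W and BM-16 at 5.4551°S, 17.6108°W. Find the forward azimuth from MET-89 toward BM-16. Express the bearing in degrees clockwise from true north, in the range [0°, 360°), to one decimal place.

153.0°

Δλ = 2.1730°
y = sin Δλ · cos φ₂ = 0.037745
x = cos φ₁ sin φ₂ − sin φ₁ cos φ₂ cos Δλ = -0.074211
θ = atan2(y, x) = 153.0411° → 153.0411° (mod 360°)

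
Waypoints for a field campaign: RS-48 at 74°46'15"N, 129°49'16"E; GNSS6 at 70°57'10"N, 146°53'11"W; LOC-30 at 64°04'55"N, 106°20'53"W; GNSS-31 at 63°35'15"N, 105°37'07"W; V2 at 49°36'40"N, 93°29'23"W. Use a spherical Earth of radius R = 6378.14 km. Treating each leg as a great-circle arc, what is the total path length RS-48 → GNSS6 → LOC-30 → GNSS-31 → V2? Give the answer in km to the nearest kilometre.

6160 km

RS-48: φ = +74.77083°, λ = +129.82111°
GNSS6: φ = +70.95278°, λ = -146.88639°
LOC-30: φ = +64.08194°, λ = -106.34806°
GNSS-31: φ = +63.58750°, λ = -105.61861°
V2: φ = +49.61111°, λ = -93.48972°
RS-48→GNSS6: c = 0.397405 rad, d = 2534.71 km
GNSS6→LOC-30: c = 0.288821 rad, d = 1842.14 km
LOC-30→GNSS-31: c = 0.010295 rad, d = 65.66 km
GNSS-31→V2: c = 0.269286 rad, d = 1717.54 km
Total = 2534.71 + 1842.14 + 65.66 + 1717.54 = 6160.06 km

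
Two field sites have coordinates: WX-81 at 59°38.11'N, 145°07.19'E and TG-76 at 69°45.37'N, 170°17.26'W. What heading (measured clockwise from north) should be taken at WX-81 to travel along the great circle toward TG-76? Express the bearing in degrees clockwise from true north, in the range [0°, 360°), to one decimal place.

WX-81: φ = +59.63517°, λ = +145.11983°
TG-76: φ = +69.75617°, λ = -170.28767°
Δλ = 44.5925°
y = sin Δλ · cos φ₂ = 0.242924
x = cos φ₁ sin φ₂ − sin φ₁ cos φ₂ cos Δλ = 0.261675
θ = atan2(y, x) = 42.8719° → 42.8719° (mod 360°)

42.9°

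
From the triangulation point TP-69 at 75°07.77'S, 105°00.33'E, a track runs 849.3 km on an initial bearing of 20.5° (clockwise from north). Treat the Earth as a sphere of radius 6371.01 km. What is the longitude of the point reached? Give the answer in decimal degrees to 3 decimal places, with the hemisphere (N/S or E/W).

112.087°E

TP-69: φ = -75.12950°, λ = +105.00550°
δ = d/R = 849.3/6371.01 = 0.133307 rad
φ₂ = arcsin(sin φ₁ cos δ + cos φ₁ sin δ cos θ)
   = arcsin(-0.96651·0.99113 + 0.25664·0.13291·0.93667) = -67.81711°
λ₂ = λ₁ + atan2(sin θ sin δ cos φ₁, cos δ − sin φ₁ sin φ₂) = 112.08706°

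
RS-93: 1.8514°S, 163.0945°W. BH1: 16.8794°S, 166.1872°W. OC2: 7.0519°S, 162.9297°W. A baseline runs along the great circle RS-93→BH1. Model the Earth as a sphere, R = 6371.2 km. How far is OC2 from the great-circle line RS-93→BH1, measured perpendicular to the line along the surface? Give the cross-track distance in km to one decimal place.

δ₁₃ = central angle RS-93→OC2 = 0.090811 rad  (haversine)
θ₁₃ = bearing RS-93→OC2 = 178.196°,  θ₁₂ = bearing RS-93→BH1 = 191.259°
dₓₜ = R·arcsin(sin δ₁₃ · sin(θ₁₃ − θ₁₂)) = 6371.2·arcsin(0.09069·sin(-13.063°)) = -130.598 km
|dₓₜ| = 130.598 km

130.6 km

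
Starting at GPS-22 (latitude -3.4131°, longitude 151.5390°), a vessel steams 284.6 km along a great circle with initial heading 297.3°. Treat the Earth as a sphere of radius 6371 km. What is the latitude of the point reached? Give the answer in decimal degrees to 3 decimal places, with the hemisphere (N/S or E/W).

2.237°S

δ = d/R = 284.6/6371 = 0.044671 rad
φ₂ = arcsin(sin φ₁ cos δ + cos φ₁ sin δ cos θ)
   = arcsin(-0.05953·0.99900 + 0.99823·0.04466·0.45865) = -2.23682°
λ₂ = λ₁ + atan2(sin θ sin δ cos φ₁, cos δ − sin φ₁ sin φ₂) = 149.26304°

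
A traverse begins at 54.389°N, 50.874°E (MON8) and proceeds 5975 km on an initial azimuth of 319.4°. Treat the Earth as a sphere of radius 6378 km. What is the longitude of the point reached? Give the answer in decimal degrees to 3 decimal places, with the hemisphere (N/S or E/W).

δ = d/R = 5975/6378 = 0.936814 rad
φ₂ = arcsin(sin φ₁ cos δ + cos φ₁ sin δ cos θ)
   = arcsin(0.81299·0.59236 + 0.58228·0.80567·0.75927) = 56.90597°
λ₂ = λ₁ + atan2(sin θ sin δ cos φ₁, cos δ − sin φ₁ sin φ₂) = -55.33426°

55.334°W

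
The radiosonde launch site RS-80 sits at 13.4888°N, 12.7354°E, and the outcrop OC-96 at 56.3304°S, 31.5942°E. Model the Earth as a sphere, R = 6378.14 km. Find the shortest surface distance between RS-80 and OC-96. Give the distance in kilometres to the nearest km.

Δφ = -69.8192°,  Δλ = 18.8588°
a = sin²(Δφ/2) + cos φ₁ cos φ₂ sin²(Δλ/2) = 0.341978
c = 2·arcsin(√a) = 1.249240 rad = 71.5762°
d = R·c = 6378.14 × 1.249240 = 7967.8 km

7968 km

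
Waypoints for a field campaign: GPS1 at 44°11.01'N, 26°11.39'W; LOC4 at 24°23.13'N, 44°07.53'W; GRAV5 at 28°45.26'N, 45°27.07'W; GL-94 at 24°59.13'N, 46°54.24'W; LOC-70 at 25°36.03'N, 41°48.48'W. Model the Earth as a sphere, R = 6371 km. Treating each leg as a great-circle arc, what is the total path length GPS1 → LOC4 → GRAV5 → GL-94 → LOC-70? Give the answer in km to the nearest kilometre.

GPS1: φ = +44.18350°, λ = -26.18983°
LOC4: φ = +24.38550°, λ = -44.12550°
GRAV5: φ = +28.75433°, λ = -45.45117°
GL-94: φ = +24.98550°, λ = -46.90400°
LOC-70: φ = +25.60050°, λ = -41.80800°
GPS1→LOC4: c = 0.429553 rad, d = 2736.68 km
LOC4→GRAV5: c = 0.079006 rad, d = 503.35 km
GRAV5→GL-94: c = 0.069557 rad, d = 443.14 km
GL-94→LOC-70: c = 0.081123 rad, d = 516.84 km
Total = 2736.68 + 503.35 + 443.14 + 516.84 = 4200.01 km

4200 km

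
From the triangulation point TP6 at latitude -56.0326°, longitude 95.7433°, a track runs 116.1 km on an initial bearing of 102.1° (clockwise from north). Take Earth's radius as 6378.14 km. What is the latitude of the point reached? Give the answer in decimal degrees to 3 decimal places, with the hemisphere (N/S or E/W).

δ = d/R = 116.1/6378.14 = 0.018203 rad
φ₂ = arcsin(sin φ₁ cos δ + cos φ₁ sin δ cos θ)
   = arcsin(-0.82936·0.99983 + 0.55872·0.01820·-0.20962) = -56.23766°
λ₂ = λ₁ + atan2(sin θ sin δ cos φ₁, cos δ − sin φ₁ sin φ₂) = 97.57846°

56.238°S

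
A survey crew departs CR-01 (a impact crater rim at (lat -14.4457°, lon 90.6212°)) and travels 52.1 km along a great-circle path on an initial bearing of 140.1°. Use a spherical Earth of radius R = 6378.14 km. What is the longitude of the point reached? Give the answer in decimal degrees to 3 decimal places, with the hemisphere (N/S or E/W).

δ = d/R = 52.1/6378.14 = 0.008169 rad
φ₂ = arcsin(sin φ₁ cos δ + cos φ₁ sin δ cos θ)
   = arcsin(-0.24946·0.99997 + 0.96838·0.00817·-0.76717) = -14.80455°
λ₂ = λ₁ + atan2(sin θ sin δ cos φ₁, cos δ − sin φ₁ sin φ₂) = 90.93172°

90.932°E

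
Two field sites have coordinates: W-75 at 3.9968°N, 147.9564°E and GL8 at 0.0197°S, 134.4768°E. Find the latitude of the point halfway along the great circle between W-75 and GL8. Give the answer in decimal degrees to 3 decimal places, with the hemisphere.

Bx = cos φ₂ cos Δλ = 0.972453,  By = cos φ₂ sin Δλ = -0.233099
φₘ = atan2(sin φ₁ + sin φ₂, √((cos φ₁ + Bx)² + By²)) = 2.00238°
λₘ = λ₁ + atan2(By, cos φ₁ + Bx) = 141.20836°

2.002°N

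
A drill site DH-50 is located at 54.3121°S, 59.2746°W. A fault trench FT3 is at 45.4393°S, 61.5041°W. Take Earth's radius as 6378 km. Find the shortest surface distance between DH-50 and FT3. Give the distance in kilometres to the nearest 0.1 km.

1000.4 km

Δφ = 8.8728°,  Δλ = -2.2295°
a = sin²(Δφ/2) + cos φ₁ cos φ₂ sin²(Δλ/2) = 0.006138
c = 2·arcsin(√a) = 0.156856 rad = 8.9872°
d = R·c = 6378 × 0.156856 = 1000.4 km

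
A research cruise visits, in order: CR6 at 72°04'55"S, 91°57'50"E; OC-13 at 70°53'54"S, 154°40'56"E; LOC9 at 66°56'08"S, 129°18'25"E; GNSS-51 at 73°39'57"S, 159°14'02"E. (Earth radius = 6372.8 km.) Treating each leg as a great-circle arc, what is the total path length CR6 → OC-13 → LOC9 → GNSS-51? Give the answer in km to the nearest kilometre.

4541 km

CR6: φ = -72.08194°, λ = +91.96389°
OC-13: φ = -70.89833°, λ = +154.68222°
LOC9: φ = -66.93556°, λ = +129.30694°
GNSS-51: φ = -73.66583°, λ = +159.23389°
CR6→OC-13: c = 0.332420 rad, d = 2118.45 km
OC-13→LOC9: c = 0.172025 rad, d = 1096.28 km
LOC9→GNSS-51: c = 0.208136 rad, d = 1326.41 km
Total = 2118.45 + 1096.28 + 1326.41 = 4541.14 km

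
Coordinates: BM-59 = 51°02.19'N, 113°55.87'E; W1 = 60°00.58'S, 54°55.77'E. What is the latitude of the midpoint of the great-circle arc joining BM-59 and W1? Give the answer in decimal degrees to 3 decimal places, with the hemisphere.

5.141°S

BM-59: φ = +51.03650°, λ = +113.93117°
W1: φ = -60.00967°, λ = +54.92950°
Bx = cos φ₂ cos Δλ = 0.257431,  By = cos φ₂ sin Δλ = -0.428466
φₘ = atan2(sin φ₁ + sin φ₂, √((cos φ₁ + Bx)² + By²)) = -5.14089°
λₘ = λ₁ + atan2(By, cos φ₁ + Bx) = 88.12945°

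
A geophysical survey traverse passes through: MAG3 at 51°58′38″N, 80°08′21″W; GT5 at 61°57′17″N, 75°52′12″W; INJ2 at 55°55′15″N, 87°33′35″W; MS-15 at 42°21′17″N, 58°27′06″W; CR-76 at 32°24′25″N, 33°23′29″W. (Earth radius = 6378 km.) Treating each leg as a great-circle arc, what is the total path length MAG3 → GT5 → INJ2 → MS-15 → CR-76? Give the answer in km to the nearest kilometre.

7124 km

MAG3: φ = +51.97722°, λ = -80.13917°
GT5: φ = +61.95472°, λ = -75.87000°
INJ2: φ = +55.92083°, λ = -87.55972°
MS-15: φ = +42.35472°, λ = -58.45167°
CR-76: φ = +32.40694°, λ = -33.39139°
MAG3→GT5: c = 0.178719 rad, d = 1139.87 km
GT5→INJ2: c = 0.148490 rad, d = 947.07 km
INJ2→MS-15: c = 0.403219 rad, d = 2571.73 km
MS-15→CR-76: c = 0.386502 rad, d = 2465.11 km
Total = 1139.87 + 947.07 + 2571.73 + 2465.11 = 7123.77 km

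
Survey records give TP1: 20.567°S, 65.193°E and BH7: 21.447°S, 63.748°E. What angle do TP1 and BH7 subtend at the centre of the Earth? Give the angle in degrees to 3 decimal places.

1.611°

Δφ = -0.8800°,  Δλ = -1.4450°
a = sin²(Δφ/2) + cos φ₁ cos φ₂ sin²(Δλ/2) = 0.000198
c = 2·arcsin(√a) = 0.028110 rad = 1.6106°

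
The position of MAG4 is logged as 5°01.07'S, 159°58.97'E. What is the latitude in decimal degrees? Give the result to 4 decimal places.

5° + 1.07′/60 = 5 + 0.01783 = 5.0178°

5.0178°S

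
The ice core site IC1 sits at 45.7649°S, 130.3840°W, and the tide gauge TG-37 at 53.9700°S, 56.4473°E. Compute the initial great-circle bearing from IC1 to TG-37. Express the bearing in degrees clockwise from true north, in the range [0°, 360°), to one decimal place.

184.1°

Δλ = -173.1687°
y = sin Δλ · cos φ₂ = -0.069965
x = cos φ₁ sin φ₂ − sin φ₁ cos φ₂ cos Δλ = -0.982609
θ = atan2(y, x) = -175.9272° → 184.0728° (mod 360°)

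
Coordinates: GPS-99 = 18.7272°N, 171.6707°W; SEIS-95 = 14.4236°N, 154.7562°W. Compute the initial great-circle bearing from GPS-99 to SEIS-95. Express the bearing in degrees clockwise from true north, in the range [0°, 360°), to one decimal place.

102.3°

Δλ = 16.9145°
y = sin Δλ · cos φ₂ = 0.281774
x = cos φ₁ sin φ₂ − sin φ₁ cos φ₂ cos Δλ = -0.061590
θ = atan2(y, x) = 102.3298° → 102.3298° (mod 360°)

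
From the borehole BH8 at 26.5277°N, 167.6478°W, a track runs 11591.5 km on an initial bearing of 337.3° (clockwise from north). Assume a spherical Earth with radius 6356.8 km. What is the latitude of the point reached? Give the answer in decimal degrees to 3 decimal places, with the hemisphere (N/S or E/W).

43.436°N

δ = d/R = 11591.5/6356.8 = 1.823480 rad
φ₂ = arcsin(sin φ₁ cos δ + cos φ₁ sin δ cos θ)
   = arcsin(0.44663·-0.25000 + 0.89472·0.96824·0.92254) = 43.43582°
λ₂ = λ₁ + atan2(sin θ sin δ cos φ₁, cos δ − sin φ₁ sin φ₂) = 43.32084°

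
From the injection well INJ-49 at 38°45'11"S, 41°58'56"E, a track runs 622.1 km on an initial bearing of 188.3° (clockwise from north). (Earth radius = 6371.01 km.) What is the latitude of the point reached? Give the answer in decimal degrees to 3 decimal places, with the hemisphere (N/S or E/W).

INJ-49: φ = -38.75306°, λ = +41.98222°
δ = d/R = 622.1/6371.01 = 0.097645 rad
φ₂ = arcsin(sin φ₁ cos δ + cos φ₁ sin δ cos θ)
   = arcsin(-0.62597·0.99524 + 0.77985·0.09749·-0.98953) = -44.28396°
λ₂ = λ₁ + atan2(sin θ sin δ cos φ₁, cos δ − sin φ₁ sin φ₂) = 40.85580°

44.284°S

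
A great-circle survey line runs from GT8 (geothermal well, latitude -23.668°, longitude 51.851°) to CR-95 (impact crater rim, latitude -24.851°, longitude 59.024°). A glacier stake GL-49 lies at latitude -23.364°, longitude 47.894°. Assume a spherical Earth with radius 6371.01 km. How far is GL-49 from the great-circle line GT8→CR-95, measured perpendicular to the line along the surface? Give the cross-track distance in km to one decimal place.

δ₁₃ = central angle GT8→GL-49 = 0.063547 rad  (haversine)
θ₁₃ = bearing GT8→GL-49 = 273.998°,  θ₁₂ = bearing GT8→CR-95 = 101.716°
dₓₜ = R·arcsin(sin δ₁₃ · sin(θ₁₃ − θ₁₂)) = 6371.01·arcsin(0.06350·sin(172.282°)) = 54.336 km
|dₓₜ| = 54.336 km

54.3 km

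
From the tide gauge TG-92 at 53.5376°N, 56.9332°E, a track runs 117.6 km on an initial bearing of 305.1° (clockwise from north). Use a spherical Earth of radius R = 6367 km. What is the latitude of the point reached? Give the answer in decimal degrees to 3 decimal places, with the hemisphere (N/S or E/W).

δ = d/R = 117.6/6367 = 0.018470 rad
φ₂ = arcsin(sin φ₁ cos δ + cos φ₁ sin δ cos θ)
   = arcsin(0.80425·0.99983 + 0.59430·0.01847·0.57501) = 54.13710°
λ₂ = λ₁ + atan2(sin θ sin δ cos φ₁, cos δ − sin φ₁ sin φ₂) = 55.45523°

54.137°N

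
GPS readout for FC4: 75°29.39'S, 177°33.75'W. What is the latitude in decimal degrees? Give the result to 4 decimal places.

75.4898°S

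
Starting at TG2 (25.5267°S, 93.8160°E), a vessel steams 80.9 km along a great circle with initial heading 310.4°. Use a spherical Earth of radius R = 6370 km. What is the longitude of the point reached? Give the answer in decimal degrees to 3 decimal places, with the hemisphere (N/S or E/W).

93.204°E

δ = d/R = 80.9/6370 = 0.012700 rad
φ₂ = arcsin(sin φ₁ cos δ + cos φ₁ sin δ cos θ)
   = arcsin(-0.43093·0.99992 + 0.90238·0.01270·0.64812) = -25.05382°
λ₂ = λ₁ + atan2(sin θ sin δ cos φ₁, cos δ − sin φ₁ sin φ₂) = 93.20431°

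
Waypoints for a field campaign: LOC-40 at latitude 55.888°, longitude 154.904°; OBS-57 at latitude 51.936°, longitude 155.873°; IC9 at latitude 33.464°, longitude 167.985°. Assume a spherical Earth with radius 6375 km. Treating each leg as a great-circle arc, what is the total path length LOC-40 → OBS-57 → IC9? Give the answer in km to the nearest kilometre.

2719 km

LOC-40→OBS-57: c = 0.069689 rad, d = 444.27 km
OBS-57→IC9: c = 0.356772 rad, d = 2274.42 km
Total = 444.27 + 2274.42 = 2718.69 km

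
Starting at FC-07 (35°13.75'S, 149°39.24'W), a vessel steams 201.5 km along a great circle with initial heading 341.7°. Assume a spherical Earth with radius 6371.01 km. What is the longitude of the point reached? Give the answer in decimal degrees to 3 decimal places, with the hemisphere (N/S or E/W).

FC-07: φ = -35.22917°, λ = -149.65400°
δ = d/R = 201.5/6371.01 = 0.031628 rad
φ₂ = arcsin(sin φ₁ cos δ + cos φ₁ sin δ cos θ)
   = arcsin(-0.57685·0.99950 + 0.81685·0.03162·0.94943) = -33.50676°
λ₂ = λ₁ + atan2(sin θ sin δ cos φ₁, cos δ − sin φ₁ sin φ₂) = -150.33630°

150.336°W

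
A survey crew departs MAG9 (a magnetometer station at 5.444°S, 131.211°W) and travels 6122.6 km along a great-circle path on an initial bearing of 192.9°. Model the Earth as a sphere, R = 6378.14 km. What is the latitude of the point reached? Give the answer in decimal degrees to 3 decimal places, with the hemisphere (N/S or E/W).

58.135°S

δ = d/R = 6122.6/6378.14 = 0.959935 rad
φ₂ = arcsin(sin φ₁ cos δ + cos φ₁ sin δ cos θ)
   = arcsin(-0.09487·0.57357 + 0.99549·0.81915·-0.97476) = -58.13504°
λ₂ = λ₁ + atan2(sin θ sin δ cos φ₁, cos δ − sin φ₁ sin φ₂) = -151.47888°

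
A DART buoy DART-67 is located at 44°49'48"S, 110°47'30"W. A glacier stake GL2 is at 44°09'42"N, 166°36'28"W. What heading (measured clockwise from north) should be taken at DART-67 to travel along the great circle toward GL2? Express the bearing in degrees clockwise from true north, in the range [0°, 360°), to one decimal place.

322.7°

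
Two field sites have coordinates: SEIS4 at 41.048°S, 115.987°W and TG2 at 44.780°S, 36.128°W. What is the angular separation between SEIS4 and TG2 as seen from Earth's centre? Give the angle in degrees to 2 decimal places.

Δφ = -3.7320°,  Δλ = 79.8590°
a = sin²(Δφ/2) + cos φ₁ cos φ₂ sin²(Δλ/2) = 0.221591
c = 2·arcsin(√a) = 0.980246 rad = 56.1640°

56.16°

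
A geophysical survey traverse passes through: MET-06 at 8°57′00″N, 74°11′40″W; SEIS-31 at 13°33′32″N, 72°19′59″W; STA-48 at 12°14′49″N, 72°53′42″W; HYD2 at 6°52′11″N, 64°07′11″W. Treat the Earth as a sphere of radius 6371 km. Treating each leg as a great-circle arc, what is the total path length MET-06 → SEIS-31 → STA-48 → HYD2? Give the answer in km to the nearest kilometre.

1842 km

MET-06: φ = +8.95000°, λ = -74.19444°
SEIS-31: φ = +13.55889°, λ = -72.33306°
STA-48: φ = +12.24694°, λ = -72.89500°
HYD2: φ = +6.86972°, λ = -64.11972°
MET-06→SEIS-31: c = 0.086517 rad, d = 551.20 km
SEIS-31→STA-48: c = 0.024813 rad, d = 158.09 km
STA-48→HYD2: c = 0.177761 rad, d = 1132.51 km
Total = 551.20 + 158.09 + 1132.51 = 1841.80 km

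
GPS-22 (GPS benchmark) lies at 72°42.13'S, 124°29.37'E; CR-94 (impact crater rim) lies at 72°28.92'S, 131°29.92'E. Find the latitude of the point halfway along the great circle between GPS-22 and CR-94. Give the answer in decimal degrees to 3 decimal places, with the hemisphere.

GPS-22: φ = -72.70217°, λ = +124.48950°
CR-94: φ = -72.48200°, λ = +131.49867°
Bx = cos φ₂ cos Δλ = 0.298756,  By = cos φ₂ sin Δλ = 0.036731
φₘ = atan2(sin φ₁ + sin φ₂, √((cos φ₁ + Bx)² + By²)) = -72.62267°
λₘ = λ₁ + atan2(By, cos φ₁ + Bx) = 128.01559°

72.623°S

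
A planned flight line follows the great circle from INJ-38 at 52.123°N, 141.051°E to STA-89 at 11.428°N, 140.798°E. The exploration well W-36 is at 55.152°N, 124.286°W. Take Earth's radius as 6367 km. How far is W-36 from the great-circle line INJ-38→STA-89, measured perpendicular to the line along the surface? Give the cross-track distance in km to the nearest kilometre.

δ₁₃ = central angle INJ-38→W-36 = 0.902996 rad  (haversine)
θ₁₃ = bearing INJ-38→W-36 = 46.495°,  θ₁₂ = bearing INJ-38→STA-89 = 180.380°
dₓₜ = R·arcsin(sin δ₁₃ · sin(θ₁₃ − θ₁₂)) = 6367·arcsin(0.78519·sin(-133.885°)) = -3829.980 km
|dₓₜ| = 3829.980 km

3830 km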